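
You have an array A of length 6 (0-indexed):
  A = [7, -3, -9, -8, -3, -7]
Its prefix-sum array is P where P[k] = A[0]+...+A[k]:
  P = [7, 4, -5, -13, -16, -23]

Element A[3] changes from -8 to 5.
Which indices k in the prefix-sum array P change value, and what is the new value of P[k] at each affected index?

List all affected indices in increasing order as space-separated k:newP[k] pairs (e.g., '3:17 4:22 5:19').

P[k] = A[0] + ... + A[k]
P[k] includes A[3] iff k >= 3
Affected indices: 3, 4, ..., 5; delta = 13
  P[3]: -13 + 13 = 0
  P[4]: -16 + 13 = -3
  P[5]: -23 + 13 = -10

Answer: 3:0 4:-3 5:-10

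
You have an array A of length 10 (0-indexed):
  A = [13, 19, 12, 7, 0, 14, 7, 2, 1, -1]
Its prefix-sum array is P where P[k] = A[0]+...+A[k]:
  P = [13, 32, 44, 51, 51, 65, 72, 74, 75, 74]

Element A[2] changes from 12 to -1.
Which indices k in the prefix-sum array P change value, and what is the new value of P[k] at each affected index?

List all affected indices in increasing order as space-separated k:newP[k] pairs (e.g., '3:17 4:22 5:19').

Answer: 2:31 3:38 4:38 5:52 6:59 7:61 8:62 9:61

Derivation:
P[k] = A[0] + ... + A[k]
P[k] includes A[2] iff k >= 2
Affected indices: 2, 3, ..., 9; delta = -13
  P[2]: 44 + -13 = 31
  P[3]: 51 + -13 = 38
  P[4]: 51 + -13 = 38
  P[5]: 65 + -13 = 52
  P[6]: 72 + -13 = 59
  P[7]: 74 + -13 = 61
  P[8]: 75 + -13 = 62
  P[9]: 74 + -13 = 61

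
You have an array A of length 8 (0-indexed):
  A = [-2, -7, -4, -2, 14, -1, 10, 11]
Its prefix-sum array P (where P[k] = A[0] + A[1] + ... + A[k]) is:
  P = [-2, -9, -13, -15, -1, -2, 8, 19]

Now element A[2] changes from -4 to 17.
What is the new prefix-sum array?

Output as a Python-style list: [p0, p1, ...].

Answer: [-2, -9, 8, 6, 20, 19, 29, 40]

Derivation:
Change: A[2] -4 -> 17, delta = 21
P[k] for k < 2: unchanged (A[2] not included)
P[k] for k >= 2: shift by delta = 21
  P[0] = -2 + 0 = -2
  P[1] = -9 + 0 = -9
  P[2] = -13 + 21 = 8
  P[3] = -15 + 21 = 6
  P[4] = -1 + 21 = 20
  P[5] = -2 + 21 = 19
  P[6] = 8 + 21 = 29
  P[7] = 19 + 21 = 40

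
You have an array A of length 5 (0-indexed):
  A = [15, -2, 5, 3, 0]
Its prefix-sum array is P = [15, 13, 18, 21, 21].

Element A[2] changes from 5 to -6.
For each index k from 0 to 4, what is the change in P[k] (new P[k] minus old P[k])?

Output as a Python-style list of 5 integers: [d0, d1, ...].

Answer: [0, 0, -11, -11, -11]

Derivation:
Element change: A[2] 5 -> -6, delta = -11
For k < 2: P[k] unchanged, delta_P[k] = 0
For k >= 2: P[k] shifts by exactly -11
Delta array: [0, 0, -11, -11, -11]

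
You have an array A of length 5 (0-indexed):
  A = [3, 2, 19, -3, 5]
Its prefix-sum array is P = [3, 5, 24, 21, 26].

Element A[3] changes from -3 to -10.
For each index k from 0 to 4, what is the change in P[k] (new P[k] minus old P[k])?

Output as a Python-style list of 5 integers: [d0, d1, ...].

Answer: [0, 0, 0, -7, -7]

Derivation:
Element change: A[3] -3 -> -10, delta = -7
For k < 3: P[k] unchanged, delta_P[k] = 0
For k >= 3: P[k] shifts by exactly -7
Delta array: [0, 0, 0, -7, -7]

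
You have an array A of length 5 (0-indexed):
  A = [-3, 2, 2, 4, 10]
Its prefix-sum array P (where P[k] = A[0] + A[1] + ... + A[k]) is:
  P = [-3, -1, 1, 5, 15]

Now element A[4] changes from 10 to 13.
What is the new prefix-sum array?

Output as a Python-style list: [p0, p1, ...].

Change: A[4] 10 -> 13, delta = 3
P[k] for k < 4: unchanged (A[4] not included)
P[k] for k >= 4: shift by delta = 3
  P[0] = -3 + 0 = -3
  P[1] = -1 + 0 = -1
  P[2] = 1 + 0 = 1
  P[3] = 5 + 0 = 5
  P[4] = 15 + 3 = 18

Answer: [-3, -1, 1, 5, 18]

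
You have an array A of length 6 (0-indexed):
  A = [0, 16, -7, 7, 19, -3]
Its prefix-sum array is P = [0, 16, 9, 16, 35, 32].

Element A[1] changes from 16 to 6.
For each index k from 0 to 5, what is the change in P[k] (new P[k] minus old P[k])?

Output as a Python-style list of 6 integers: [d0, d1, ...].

Answer: [0, -10, -10, -10, -10, -10]

Derivation:
Element change: A[1] 16 -> 6, delta = -10
For k < 1: P[k] unchanged, delta_P[k] = 0
For k >= 1: P[k] shifts by exactly -10
Delta array: [0, -10, -10, -10, -10, -10]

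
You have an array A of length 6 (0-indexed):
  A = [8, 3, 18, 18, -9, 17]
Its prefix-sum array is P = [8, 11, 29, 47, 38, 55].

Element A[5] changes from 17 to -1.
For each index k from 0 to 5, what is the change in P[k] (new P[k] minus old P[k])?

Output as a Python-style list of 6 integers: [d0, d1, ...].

Answer: [0, 0, 0, 0, 0, -18]

Derivation:
Element change: A[5] 17 -> -1, delta = -18
For k < 5: P[k] unchanged, delta_P[k] = 0
For k >= 5: P[k] shifts by exactly -18
Delta array: [0, 0, 0, 0, 0, -18]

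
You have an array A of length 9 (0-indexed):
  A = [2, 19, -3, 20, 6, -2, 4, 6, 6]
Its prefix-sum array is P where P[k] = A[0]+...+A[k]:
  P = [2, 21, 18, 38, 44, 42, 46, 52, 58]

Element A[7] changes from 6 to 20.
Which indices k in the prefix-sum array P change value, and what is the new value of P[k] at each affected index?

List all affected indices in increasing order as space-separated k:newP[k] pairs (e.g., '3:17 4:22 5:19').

Answer: 7:66 8:72

Derivation:
P[k] = A[0] + ... + A[k]
P[k] includes A[7] iff k >= 7
Affected indices: 7, 8, ..., 8; delta = 14
  P[7]: 52 + 14 = 66
  P[8]: 58 + 14 = 72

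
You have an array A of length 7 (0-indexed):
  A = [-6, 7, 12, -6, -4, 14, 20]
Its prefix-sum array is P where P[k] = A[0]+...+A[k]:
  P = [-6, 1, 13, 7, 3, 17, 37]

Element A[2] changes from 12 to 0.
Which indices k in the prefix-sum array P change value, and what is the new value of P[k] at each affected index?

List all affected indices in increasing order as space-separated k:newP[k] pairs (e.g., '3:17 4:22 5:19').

Answer: 2:1 3:-5 4:-9 5:5 6:25

Derivation:
P[k] = A[0] + ... + A[k]
P[k] includes A[2] iff k >= 2
Affected indices: 2, 3, ..., 6; delta = -12
  P[2]: 13 + -12 = 1
  P[3]: 7 + -12 = -5
  P[4]: 3 + -12 = -9
  P[5]: 17 + -12 = 5
  P[6]: 37 + -12 = 25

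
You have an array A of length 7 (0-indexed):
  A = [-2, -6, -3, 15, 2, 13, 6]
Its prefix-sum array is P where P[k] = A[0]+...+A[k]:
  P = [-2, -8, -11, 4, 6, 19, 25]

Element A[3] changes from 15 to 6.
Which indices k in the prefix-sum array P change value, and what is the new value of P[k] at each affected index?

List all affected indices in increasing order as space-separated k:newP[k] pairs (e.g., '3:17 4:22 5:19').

Answer: 3:-5 4:-3 5:10 6:16

Derivation:
P[k] = A[0] + ... + A[k]
P[k] includes A[3] iff k >= 3
Affected indices: 3, 4, ..., 6; delta = -9
  P[3]: 4 + -9 = -5
  P[4]: 6 + -9 = -3
  P[5]: 19 + -9 = 10
  P[6]: 25 + -9 = 16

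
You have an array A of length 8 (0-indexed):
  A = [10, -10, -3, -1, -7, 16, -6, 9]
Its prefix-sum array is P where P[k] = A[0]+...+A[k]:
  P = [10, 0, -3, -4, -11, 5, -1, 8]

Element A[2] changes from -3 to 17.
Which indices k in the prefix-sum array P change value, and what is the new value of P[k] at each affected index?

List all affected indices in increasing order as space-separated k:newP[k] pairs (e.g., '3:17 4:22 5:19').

P[k] = A[0] + ... + A[k]
P[k] includes A[2] iff k >= 2
Affected indices: 2, 3, ..., 7; delta = 20
  P[2]: -3 + 20 = 17
  P[3]: -4 + 20 = 16
  P[4]: -11 + 20 = 9
  P[5]: 5 + 20 = 25
  P[6]: -1 + 20 = 19
  P[7]: 8 + 20 = 28

Answer: 2:17 3:16 4:9 5:25 6:19 7:28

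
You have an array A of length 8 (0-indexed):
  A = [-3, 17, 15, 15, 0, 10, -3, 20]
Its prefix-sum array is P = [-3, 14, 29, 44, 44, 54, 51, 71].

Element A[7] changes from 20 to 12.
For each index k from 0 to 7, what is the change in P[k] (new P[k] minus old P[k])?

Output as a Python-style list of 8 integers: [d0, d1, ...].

Answer: [0, 0, 0, 0, 0, 0, 0, -8]

Derivation:
Element change: A[7] 20 -> 12, delta = -8
For k < 7: P[k] unchanged, delta_P[k] = 0
For k >= 7: P[k] shifts by exactly -8
Delta array: [0, 0, 0, 0, 0, 0, 0, -8]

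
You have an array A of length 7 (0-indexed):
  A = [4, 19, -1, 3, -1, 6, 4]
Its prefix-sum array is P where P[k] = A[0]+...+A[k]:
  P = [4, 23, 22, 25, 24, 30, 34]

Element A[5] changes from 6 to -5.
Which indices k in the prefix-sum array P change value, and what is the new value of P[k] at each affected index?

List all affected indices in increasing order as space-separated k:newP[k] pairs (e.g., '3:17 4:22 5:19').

Answer: 5:19 6:23

Derivation:
P[k] = A[0] + ... + A[k]
P[k] includes A[5] iff k >= 5
Affected indices: 5, 6, ..., 6; delta = -11
  P[5]: 30 + -11 = 19
  P[6]: 34 + -11 = 23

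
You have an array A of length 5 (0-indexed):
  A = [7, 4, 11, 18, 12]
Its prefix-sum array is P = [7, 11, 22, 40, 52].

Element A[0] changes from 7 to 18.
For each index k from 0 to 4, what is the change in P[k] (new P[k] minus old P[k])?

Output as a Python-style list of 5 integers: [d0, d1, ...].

Element change: A[0] 7 -> 18, delta = 11
For k < 0: P[k] unchanged, delta_P[k] = 0
For k >= 0: P[k] shifts by exactly 11
Delta array: [11, 11, 11, 11, 11]

Answer: [11, 11, 11, 11, 11]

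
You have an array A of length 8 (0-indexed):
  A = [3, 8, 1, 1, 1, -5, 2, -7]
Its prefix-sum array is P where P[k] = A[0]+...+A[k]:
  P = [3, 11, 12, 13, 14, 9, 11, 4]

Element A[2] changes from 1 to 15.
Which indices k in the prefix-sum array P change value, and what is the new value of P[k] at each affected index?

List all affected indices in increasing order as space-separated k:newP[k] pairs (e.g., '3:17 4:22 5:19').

P[k] = A[0] + ... + A[k]
P[k] includes A[2] iff k >= 2
Affected indices: 2, 3, ..., 7; delta = 14
  P[2]: 12 + 14 = 26
  P[3]: 13 + 14 = 27
  P[4]: 14 + 14 = 28
  P[5]: 9 + 14 = 23
  P[6]: 11 + 14 = 25
  P[7]: 4 + 14 = 18

Answer: 2:26 3:27 4:28 5:23 6:25 7:18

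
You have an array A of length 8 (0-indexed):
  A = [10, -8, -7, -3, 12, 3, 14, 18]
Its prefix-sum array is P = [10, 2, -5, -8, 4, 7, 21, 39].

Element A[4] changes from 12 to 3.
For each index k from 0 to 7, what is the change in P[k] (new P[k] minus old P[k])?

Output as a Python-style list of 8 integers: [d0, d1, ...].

Element change: A[4] 12 -> 3, delta = -9
For k < 4: P[k] unchanged, delta_P[k] = 0
For k >= 4: P[k] shifts by exactly -9
Delta array: [0, 0, 0, 0, -9, -9, -9, -9]

Answer: [0, 0, 0, 0, -9, -9, -9, -9]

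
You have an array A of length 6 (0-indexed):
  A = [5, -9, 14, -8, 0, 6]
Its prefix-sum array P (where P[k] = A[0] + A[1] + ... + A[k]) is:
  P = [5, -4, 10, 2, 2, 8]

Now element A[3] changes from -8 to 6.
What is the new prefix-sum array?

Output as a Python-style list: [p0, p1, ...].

Answer: [5, -4, 10, 16, 16, 22]

Derivation:
Change: A[3] -8 -> 6, delta = 14
P[k] for k < 3: unchanged (A[3] not included)
P[k] for k >= 3: shift by delta = 14
  P[0] = 5 + 0 = 5
  P[1] = -4 + 0 = -4
  P[2] = 10 + 0 = 10
  P[3] = 2 + 14 = 16
  P[4] = 2 + 14 = 16
  P[5] = 8 + 14 = 22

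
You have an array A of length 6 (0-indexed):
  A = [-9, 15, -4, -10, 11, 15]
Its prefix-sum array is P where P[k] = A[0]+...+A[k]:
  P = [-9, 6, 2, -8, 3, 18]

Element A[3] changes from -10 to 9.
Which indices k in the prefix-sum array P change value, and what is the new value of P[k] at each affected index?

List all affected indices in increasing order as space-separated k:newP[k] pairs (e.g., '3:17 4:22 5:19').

Answer: 3:11 4:22 5:37

Derivation:
P[k] = A[0] + ... + A[k]
P[k] includes A[3] iff k >= 3
Affected indices: 3, 4, ..., 5; delta = 19
  P[3]: -8 + 19 = 11
  P[4]: 3 + 19 = 22
  P[5]: 18 + 19 = 37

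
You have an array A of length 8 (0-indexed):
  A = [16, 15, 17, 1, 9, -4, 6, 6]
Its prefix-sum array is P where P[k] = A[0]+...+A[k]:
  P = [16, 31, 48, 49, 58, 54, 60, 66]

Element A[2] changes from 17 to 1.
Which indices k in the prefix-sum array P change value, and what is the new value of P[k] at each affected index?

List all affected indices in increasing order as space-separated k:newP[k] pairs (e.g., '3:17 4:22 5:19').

Answer: 2:32 3:33 4:42 5:38 6:44 7:50

Derivation:
P[k] = A[0] + ... + A[k]
P[k] includes A[2] iff k >= 2
Affected indices: 2, 3, ..., 7; delta = -16
  P[2]: 48 + -16 = 32
  P[3]: 49 + -16 = 33
  P[4]: 58 + -16 = 42
  P[5]: 54 + -16 = 38
  P[6]: 60 + -16 = 44
  P[7]: 66 + -16 = 50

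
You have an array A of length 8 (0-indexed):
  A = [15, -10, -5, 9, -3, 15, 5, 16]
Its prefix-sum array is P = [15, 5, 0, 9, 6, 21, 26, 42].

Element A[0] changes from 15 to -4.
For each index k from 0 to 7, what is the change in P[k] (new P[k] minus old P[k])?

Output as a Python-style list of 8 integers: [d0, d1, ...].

Answer: [-19, -19, -19, -19, -19, -19, -19, -19]

Derivation:
Element change: A[0] 15 -> -4, delta = -19
For k < 0: P[k] unchanged, delta_P[k] = 0
For k >= 0: P[k] shifts by exactly -19
Delta array: [-19, -19, -19, -19, -19, -19, -19, -19]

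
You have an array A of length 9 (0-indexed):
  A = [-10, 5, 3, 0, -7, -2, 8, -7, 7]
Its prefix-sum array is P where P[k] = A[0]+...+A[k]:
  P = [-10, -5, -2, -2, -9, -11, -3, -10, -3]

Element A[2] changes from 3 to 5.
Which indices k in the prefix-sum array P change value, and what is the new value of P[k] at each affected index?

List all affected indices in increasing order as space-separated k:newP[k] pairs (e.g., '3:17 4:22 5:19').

Answer: 2:0 3:0 4:-7 5:-9 6:-1 7:-8 8:-1

Derivation:
P[k] = A[0] + ... + A[k]
P[k] includes A[2] iff k >= 2
Affected indices: 2, 3, ..., 8; delta = 2
  P[2]: -2 + 2 = 0
  P[3]: -2 + 2 = 0
  P[4]: -9 + 2 = -7
  P[5]: -11 + 2 = -9
  P[6]: -3 + 2 = -1
  P[7]: -10 + 2 = -8
  P[8]: -3 + 2 = -1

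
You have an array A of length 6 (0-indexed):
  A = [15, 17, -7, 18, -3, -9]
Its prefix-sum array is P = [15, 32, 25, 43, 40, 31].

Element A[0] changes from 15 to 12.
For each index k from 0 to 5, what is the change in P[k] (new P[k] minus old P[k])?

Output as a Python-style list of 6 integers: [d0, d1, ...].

Element change: A[0] 15 -> 12, delta = -3
For k < 0: P[k] unchanged, delta_P[k] = 0
For k >= 0: P[k] shifts by exactly -3
Delta array: [-3, -3, -3, -3, -3, -3]

Answer: [-3, -3, -3, -3, -3, -3]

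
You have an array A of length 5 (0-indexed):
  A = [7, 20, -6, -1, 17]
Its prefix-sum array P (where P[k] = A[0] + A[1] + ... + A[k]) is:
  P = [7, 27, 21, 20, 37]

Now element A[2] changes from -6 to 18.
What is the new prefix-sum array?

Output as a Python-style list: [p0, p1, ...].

Answer: [7, 27, 45, 44, 61]

Derivation:
Change: A[2] -6 -> 18, delta = 24
P[k] for k < 2: unchanged (A[2] not included)
P[k] for k >= 2: shift by delta = 24
  P[0] = 7 + 0 = 7
  P[1] = 27 + 0 = 27
  P[2] = 21 + 24 = 45
  P[3] = 20 + 24 = 44
  P[4] = 37 + 24 = 61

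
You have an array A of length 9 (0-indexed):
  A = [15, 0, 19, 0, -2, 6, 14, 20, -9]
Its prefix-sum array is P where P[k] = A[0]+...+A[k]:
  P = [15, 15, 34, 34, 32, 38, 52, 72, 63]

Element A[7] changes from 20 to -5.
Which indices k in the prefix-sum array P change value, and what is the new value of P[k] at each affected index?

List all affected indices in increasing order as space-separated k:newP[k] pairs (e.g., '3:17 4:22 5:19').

P[k] = A[0] + ... + A[k]
P[k] includes A[7] iff k >= 7
Affected indices: 7, 8, ..., 8; delta = -25
  P[7]: 72 + -25 = 47
  P[8]: 63 + -25 = 38

Answer: 7:47 8:38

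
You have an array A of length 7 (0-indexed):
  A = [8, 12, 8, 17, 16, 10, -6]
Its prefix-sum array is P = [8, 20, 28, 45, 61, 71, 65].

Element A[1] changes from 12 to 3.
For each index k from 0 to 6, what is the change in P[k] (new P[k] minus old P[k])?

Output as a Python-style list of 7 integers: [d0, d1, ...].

Answer: [0, -9, -9, -9, -9, -9, -9]

Derivation:
Element change: A[1] 12 -> 3, delta = -9
For k < 1: P[k] unchanged, delta_P[k] = 0
For k >= 1: P[k] shifts by exactly -9
Delta array: [0, -9, -9, -9, -9, -9, -9]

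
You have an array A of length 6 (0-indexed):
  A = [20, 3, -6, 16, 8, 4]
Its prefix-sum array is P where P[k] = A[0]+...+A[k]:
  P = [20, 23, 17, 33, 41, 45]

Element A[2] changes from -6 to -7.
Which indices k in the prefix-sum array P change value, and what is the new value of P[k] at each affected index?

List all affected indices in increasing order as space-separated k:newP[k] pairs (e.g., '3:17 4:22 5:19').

Answer: 2:16 3:32 4:40 5:44

Derivation:
P[k] = A[0] + ... + A[k]
P[k] includes A[2] iff k >= 2
Affected indices: 2, 3, ..., 5; delta = -1
  P[2]: 17 + -1 = 16
  P[3]: 33 + -1 = 32
  P[4]: 41 + -1 = 40
  P[5]: 45 + -1 = 44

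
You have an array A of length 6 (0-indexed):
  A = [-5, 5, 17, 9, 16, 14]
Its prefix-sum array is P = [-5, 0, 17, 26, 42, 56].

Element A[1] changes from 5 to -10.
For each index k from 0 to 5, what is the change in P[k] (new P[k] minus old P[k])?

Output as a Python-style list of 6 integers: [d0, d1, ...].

Answer: [0, -15, -15, -15, -15, -15]

Derivation:
Element change: A[1] 5 -> -10, delta = -15
For k < 1: P[k] unchanged, delta_P[k] = 0
For k >= 1: P[k] shifts by exactly -15
Delta array: [0, -15, -15, -15, -15, -15]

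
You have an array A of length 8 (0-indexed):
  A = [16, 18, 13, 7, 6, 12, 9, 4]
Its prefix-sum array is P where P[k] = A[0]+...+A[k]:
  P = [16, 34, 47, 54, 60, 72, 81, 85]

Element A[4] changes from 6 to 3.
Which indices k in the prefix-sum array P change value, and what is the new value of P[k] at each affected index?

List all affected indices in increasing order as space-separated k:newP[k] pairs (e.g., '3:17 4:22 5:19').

P[k] = A[0] + ... + A[k]
P[k] includes A[4] iff k >= 4
Affected indices: 4, 5, ..., 7; delta = -3
  P[4]: 60 + -3 = 57
  P[5]: 72 + -3 = 69
  P[6]: 81 + -3 = 78
  P[7]: 85 + -3 = 82

Answer: 4:57 5:69 6:78 7:82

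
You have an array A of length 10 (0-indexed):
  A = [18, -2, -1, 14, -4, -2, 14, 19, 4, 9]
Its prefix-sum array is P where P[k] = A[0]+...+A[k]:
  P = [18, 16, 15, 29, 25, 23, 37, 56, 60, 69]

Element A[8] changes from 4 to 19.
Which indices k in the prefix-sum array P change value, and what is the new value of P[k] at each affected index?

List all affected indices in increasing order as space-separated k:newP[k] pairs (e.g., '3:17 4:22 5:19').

Answer: 8:75 9:84

Derivation:
P[k] = A[0] + ... + A[k]
P[k] includes A[8] iff k >= 8
Affected indices: 8, 9, ..., 9; delta = 15
  P[8]: 60 + 15 = 75
  P[9]: 69 + 15 = 84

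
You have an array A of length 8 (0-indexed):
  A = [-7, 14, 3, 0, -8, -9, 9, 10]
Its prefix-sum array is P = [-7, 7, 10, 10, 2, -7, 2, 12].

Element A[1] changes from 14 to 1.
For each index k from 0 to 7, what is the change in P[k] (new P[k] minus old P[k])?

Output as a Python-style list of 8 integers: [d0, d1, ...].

Answer: [0, -13, -13, -13, -13, -13, -13, -13]

Derivation:
Element change: A[1] 14 -> 1, delta = -13
For k < 1: P[k] unchanged, delta_P[k] = 0
For k >= 1: P[k] shifts by exactly -13
Delta array: [0, -13, -13, -13, -13, -13, -13, -13]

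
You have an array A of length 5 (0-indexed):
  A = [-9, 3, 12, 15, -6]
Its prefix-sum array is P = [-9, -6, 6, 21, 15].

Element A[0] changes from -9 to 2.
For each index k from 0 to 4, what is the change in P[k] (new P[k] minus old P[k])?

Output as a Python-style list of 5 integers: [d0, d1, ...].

Element change: A[0] -9 -> 2, delta = 11
For k < 0: P[k] unchanged, delta_P[k] = 0
For k >= 0: P[k] shifts by exactly 11
Delta array: [11, 11, 11, 11, 11]

Answer: [11, 11, 11, 11, 11]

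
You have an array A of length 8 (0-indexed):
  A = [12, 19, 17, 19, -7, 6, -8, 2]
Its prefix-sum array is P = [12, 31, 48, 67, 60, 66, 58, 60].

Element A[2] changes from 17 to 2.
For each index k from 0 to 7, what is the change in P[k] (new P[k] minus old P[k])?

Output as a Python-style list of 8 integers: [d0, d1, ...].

Answer: [0, 0, -15, -15, -15, -15, -15, -15]

Derivation:
Element change: A[2] 17 -> 2, delta = -15
For k < 2: P[k] unchanged, delta_P[k] = 0
For k >= 2: P[k] shifts by exactly -15
Delta array: [0, 0, -15, -15, -15, -15, -15, -15]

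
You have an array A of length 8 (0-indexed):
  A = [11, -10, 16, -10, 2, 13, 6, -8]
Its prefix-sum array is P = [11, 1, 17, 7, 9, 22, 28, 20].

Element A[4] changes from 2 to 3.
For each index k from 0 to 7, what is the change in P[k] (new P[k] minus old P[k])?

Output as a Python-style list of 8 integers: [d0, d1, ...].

Answer: [0, 0, 0, 0, 1, 1, 1, 1]

Derivation:
Element change: A[4] 2 -> 3, delta = 1
For k < 4: P[k] unchanged, delta_P[k] = 0
For k >= 4: P[k] shifts by exactly 1
Delta array: [0, 0, 0, 0, 1, 1, 1, 1]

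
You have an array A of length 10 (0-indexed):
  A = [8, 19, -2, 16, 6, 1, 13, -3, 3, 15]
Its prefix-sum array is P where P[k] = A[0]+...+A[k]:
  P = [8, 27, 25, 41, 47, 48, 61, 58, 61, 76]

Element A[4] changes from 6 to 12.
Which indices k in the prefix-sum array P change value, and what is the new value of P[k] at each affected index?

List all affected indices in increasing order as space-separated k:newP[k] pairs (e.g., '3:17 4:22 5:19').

Answer: 4:53 5:54 6:67 7:64 8:67 9:82

Derivation:
P[k] = A[0] + ... + A[k]
P[k] includes A[4] iff k >= 4
Affected indices: 4, 5, ..., 9; delta = 6
  P[4]: 47 + 6 = 53
  P[5]: 48 + 6 = 54
  P[6]: 61 + 6 = 67
  P[7]: 58 + 6 = 64
  P[8]: 61 + 6 = 67
  P[9]: 76 + 6 = 82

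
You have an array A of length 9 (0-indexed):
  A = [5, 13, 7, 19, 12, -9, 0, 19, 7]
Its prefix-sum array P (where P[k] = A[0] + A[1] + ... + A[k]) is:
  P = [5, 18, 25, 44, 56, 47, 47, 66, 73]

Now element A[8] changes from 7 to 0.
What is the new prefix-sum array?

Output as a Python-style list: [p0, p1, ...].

Answer: [5, 18, 25, 44, 56, 47, 47, 66, 66]

Derivation:
Change: A[8] 7 -> 0, delta = -7
P[k] for k < 8: unchanged (A[8] not included)
P[k] for k >= 8: shift by delta = -7
  P[0] = 5 + 0 = 5
  P[1] = 18 + 0 = 18
  P[2] = 25 + 0 = 25
  P[3] = 44 + 0 = 44
  P[4] = 56 + 0 = 56
  P[5] = 47 + 0 = 47
  P[6] = 47 + 0 = 47
  P[7] = 66 + 0 = 66
  P[8] = 73 + -7 = 66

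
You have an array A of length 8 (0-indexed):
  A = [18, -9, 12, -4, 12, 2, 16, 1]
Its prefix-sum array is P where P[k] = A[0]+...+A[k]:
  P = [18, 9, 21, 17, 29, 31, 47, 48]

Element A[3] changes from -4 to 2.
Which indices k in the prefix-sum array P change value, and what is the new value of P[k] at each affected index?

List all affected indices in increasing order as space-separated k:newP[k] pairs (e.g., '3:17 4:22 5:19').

P[k] = A[0] + ... + A[k]
P[k] includes A[3] iff k >= 3
Affected indices: 3, 4, ..., 7; delta = 6
  P[3]: 17 + 6 = 23
  P[4]: 29 + 6 = 35
  P[5]: 31 + 6 = 37
  P[6]: 47 + 6 = 53
  P[7]: 48 + 6 = 54

Answer: 3:23 4:35 5:37 6:53 7:54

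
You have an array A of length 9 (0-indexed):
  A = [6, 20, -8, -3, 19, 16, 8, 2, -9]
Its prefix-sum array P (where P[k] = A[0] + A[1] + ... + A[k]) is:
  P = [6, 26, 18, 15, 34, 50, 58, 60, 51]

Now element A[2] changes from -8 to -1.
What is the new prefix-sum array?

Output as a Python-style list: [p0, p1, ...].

Change: A[2] -8 -> -1, delta = 7
P[k] for k < 2: unchanged (A[2] not included)
P[k] for k >= 2: shift by delta = 7
  P[0] = 6 + 0 = 6
  P[1] = 26 + 0 = 26
  P[2] = 18 + 7 = 25
  P[3] = 15 + 7 = 22
  P[4] = 34 + 7 = 41
  P[5] = 50 + 7 = 57
  P[6] = 58 + 7 = 65
  P[7] = 60 + 7 = 67
  P[8] = 51 + 7 = 58

Answer: [6, 26, 25, 22, 41, 57, 65, 67, 58]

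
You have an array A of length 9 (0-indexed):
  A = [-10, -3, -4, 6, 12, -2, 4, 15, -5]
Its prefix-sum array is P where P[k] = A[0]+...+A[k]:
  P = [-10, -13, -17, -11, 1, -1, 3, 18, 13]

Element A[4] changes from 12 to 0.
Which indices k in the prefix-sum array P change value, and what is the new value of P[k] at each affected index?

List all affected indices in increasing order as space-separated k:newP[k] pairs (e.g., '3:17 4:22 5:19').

Answer: 4:-11 5:-13 6:-9 7:6 8:1

Derivation:
P[k] = A[0] + ... + A[k]
P[k] includes A[4] iff k >= 4
Affected indices: 4, 5, ..., 8; delta = -12
  P[4]: 1 + -12 = -11
  P[5]: -1 + -12 = -13
  P[6]: 3 + -12 = -9
  P[7]: 18 + -12 = 6
  P[8]: 13 + -12 = 1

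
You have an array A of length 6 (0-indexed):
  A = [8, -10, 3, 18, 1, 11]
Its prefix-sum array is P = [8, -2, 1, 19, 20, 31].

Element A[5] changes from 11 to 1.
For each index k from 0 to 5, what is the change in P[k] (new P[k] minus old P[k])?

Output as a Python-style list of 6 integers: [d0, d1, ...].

Element change: A[5] 11 -> 1, delta = -10
For k < 5: P[k] unchanged, delta_P[k] = 0
For k >= 5: P[k] shifts by exactly -10
Delta array: [0, 0, 0, 0, 0, -10]

Answer: [0, 0, 0, 0, 0, -10]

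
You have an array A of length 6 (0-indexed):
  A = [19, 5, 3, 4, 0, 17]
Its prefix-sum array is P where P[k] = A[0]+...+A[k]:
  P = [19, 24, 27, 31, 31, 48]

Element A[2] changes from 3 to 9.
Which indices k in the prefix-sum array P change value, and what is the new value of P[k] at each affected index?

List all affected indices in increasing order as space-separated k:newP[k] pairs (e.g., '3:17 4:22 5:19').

Answer: 2:33 3:37 4:37 5:54

Derivation:
P[k] = A[0] + ... + A[k]
P[k] includes A[2] iff k >= 2
Affected indices: 2, 3, ..., 5; delta = 6
  P[2]: 27 + 6 = 33
  P[3]: 31 + 6 = 37
  P[4]: 31 + 6 = 37
  P[5]: 48 + 6 = 54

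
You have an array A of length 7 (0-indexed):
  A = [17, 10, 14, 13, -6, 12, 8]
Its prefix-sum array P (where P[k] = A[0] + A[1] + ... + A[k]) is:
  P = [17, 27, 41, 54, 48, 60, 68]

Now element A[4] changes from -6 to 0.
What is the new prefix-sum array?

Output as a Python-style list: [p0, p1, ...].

Change: A[4] -6 -> 0, delta = 6
P[k] for k < 4: unchanged (A[4] not included)
P[k] for k >= 4: shift by delta = 6
  P[0] = 17 + 0 = 17
  P[1] = 27 + 0 = 27
  P[2] = 41 + 0 = 41
  P[3] = 54 + 0 = 54
  P[4] = 48 + 6 = 54
  P[5] = 60 + 6 = 66
  P[6] = 68 + 6 = 74

Answer: [17, 27, 41, 54, 54, 66, 74]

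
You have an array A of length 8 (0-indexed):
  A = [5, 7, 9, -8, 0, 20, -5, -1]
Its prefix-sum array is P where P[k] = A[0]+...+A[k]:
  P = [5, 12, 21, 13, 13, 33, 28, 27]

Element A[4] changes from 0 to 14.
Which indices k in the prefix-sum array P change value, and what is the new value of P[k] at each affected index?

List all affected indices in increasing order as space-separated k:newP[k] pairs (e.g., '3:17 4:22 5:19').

Answer: 4:27 5:47 6:42 7:41

Derivation:
P[k] = A[0] + ... + A[k]
P[k] includes A[4] iff k >= 4
Affected indices: 4, 5, ..., 7; delta = 14
  P[4]: 13 + 14 = 27
  P[5]: 33 + 14 = 47
  P[6]: 28 + 14 = 42
  P[7]: 27 + 14 = 41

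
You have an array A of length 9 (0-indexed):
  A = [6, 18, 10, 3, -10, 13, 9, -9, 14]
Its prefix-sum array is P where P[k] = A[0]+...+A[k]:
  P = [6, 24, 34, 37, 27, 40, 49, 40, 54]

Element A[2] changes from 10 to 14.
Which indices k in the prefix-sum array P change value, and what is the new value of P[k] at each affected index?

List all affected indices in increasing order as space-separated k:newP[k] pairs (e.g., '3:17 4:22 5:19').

Answer: 2:38 3:41 4:31 5:44 6:53 7:44 8:58

Derivation:
P[k] = A[0] + ... + A[k]
P[k] includes A[2] iff k >= 2
Affected indices: 2, 3, ..., 8; delta = 4
  P[2]: 34 + 4 = 38
  P[3]: 37 + 4 = 41
  P[4]: 27 + 4 = 31
  P[5]: 40 + 4 = 44
  P[6]: 49 + 4 = 53
  P[7]: 40 + 4 = 44
  P[8]: 54 + 4 = 58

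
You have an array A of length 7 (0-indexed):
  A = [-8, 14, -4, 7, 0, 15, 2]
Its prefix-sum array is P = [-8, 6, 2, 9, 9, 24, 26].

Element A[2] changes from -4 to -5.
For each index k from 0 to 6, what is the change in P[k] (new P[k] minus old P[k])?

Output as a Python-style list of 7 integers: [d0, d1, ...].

Element change: A[2] -4 -> -5, delta = -1
For k < 2: P[k] unchanged, delta_P[k] = 0
For k >= 2: P[k] shifts by exactly -1
Delta array: [0, 0, -1, -1, -1, -1, -1]

Answer: [0, 0, -1, -1, -1, -1, -1]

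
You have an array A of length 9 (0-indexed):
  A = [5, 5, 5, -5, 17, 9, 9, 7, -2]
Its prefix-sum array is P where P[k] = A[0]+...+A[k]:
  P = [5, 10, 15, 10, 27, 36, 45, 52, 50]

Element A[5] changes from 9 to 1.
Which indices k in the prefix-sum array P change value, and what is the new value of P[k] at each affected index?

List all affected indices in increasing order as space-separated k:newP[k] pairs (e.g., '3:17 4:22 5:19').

P[k] = A[0] + ... + A[k]
P[k] includes A[5] iff k >= 5
Affected indices: 5, 6, ..., 8; delta = -8
  P[5]: 36 + -8 = 28
  P[6]: 45 + -8 = 37
  P[7]: 52 + -8 = 44
  P[8]: 50 + -8 = 42

Answer: 5:28 6:37 7:44 8:42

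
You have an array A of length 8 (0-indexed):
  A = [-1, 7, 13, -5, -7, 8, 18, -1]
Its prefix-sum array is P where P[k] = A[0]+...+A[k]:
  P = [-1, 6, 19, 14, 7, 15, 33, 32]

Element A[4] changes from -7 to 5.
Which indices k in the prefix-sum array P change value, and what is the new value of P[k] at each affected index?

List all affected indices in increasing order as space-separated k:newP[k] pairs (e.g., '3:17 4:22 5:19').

Answer: 4:19 5:27 6:45 7:44

Derivation:
P[k] = A[0] + ... + A[k]
P[k] includes A[4] iff k >= 4
Affected indices: 4, 5, ..., 7; delta = 12
  P[4]: 7 + 12 = 19
  P[5]: 15 + 12 = 27
  P[6]: 33 + 12 = 45
  P[7]: 32 + 12 = 44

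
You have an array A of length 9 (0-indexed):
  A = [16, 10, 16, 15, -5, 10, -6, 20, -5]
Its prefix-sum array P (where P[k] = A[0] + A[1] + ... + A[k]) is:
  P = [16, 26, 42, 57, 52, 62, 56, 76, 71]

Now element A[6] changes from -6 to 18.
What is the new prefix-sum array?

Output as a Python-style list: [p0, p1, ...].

Answer: [16, 26, 42, 57, 52, 62, 80, 100, 95]

Derivation:
Change: A[6] -6 -> 18, delta = 24
P[k] for k < 6: unchanged (A[6] not included)
P[k] for k >= 6: shift by delta = 24
  P[0] = 16 + 0 = 16
  P[1] = 26 + 0 = 26
  P[2] = 42 + 0 = 42
  P[3] = 57 + 0 = 57
  P[4] = 52 + 0 = 52
  P[5] = 62 + 0 = 62
  P[6] = 56 + 24 = 80
  P[7] = 76 + 24 = 100
  P[8] = 71 + 24 = 95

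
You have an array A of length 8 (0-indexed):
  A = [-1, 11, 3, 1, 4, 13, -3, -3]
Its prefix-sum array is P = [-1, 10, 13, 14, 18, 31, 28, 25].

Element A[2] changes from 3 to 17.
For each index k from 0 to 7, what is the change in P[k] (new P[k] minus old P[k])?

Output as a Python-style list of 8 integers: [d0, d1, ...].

Answer: [0, 0, 14, 14, 14, 14, 14, 14]

Derivation:
Element change: A[2] 3 -> 17, delta = 14
For k < 2: P[k] unchanged, delta_P[k] = 0
For k >= 2: P[k] shifts by exactly 14
Delta array: [0, 0, 14, 14, 14, 14, 14, 14]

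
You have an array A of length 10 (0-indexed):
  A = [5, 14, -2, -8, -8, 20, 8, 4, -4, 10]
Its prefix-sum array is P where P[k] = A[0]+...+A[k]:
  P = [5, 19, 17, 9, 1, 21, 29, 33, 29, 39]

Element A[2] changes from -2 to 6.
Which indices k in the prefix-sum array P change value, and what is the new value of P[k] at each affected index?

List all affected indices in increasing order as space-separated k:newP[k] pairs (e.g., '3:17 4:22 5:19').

P[k] = A[0] + ... + A[k]
P[k] includes A[2] iff k >= 2
Affected indices: 2, 3, ..., 9; delta = 8
  P[2]: 17 + 8 = 25
  P[3]: 9 + 8 = 17
  P[4]: 1 + 8 = 9
  P[5]: 21 + 8 = 29
  P[6]: 29 + 8 = 37
  P[7]: 33 + 8 = 41
  P[8]: 29 + 8 = 37
  P[9]: 39 + 8 = 47

Answer: 2:25 3:17 4:9 5:29 6:37 7:41 8:37 9:47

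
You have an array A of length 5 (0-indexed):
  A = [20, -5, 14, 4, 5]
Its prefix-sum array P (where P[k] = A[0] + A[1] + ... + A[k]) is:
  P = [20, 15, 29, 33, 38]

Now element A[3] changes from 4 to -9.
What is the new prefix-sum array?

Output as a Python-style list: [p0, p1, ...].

Answer: [20, 15, 29, 20, 25]

Derivation:
Change: A[3] 4 -> -9, delta = -13
P[k] for k < 3: unchanged (A[3] not included)
P[k] for k >= 3: shift by delta = -13
  P[0] = 20 + 0 = 20
  P[1] = 15 + 0 = 15
  P[2] = 29 + 0 = 29
  P[3] = 33 + -13 = 20
  P[4] = 38 + -13 = 25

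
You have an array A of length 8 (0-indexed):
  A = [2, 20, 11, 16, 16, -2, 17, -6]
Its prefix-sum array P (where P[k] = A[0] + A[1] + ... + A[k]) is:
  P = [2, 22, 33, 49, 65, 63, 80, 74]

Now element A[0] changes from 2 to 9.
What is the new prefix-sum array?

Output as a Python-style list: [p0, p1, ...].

Answer: [9, 29, 40, 56, 72, 70, 87, 81]

Derivation:
Change: A[0] 2 -> 9, delta = 7
P[k] for k < 0: unchanged (A[0] not included)
P[k] for k >= 0: shift by delta = 7
  P[0] = 2 + 7 = 9
  P[1] = 22 + 7 = 29
  P[2] = 33 + 7 = 40
  P[3] = 49 + 7 = 56
  P[4] = 65 + 7 = 72
  P[5] = 63 + 7 = 70
  P[6] = 80 + 7 = 87
  P[7] = 74 + 7 = 81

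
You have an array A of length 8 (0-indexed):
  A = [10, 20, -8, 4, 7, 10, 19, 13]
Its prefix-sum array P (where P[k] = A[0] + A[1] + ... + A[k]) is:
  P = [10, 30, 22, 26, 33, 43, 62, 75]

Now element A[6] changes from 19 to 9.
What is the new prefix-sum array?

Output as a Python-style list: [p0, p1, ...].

Change: A[6] 19 -> 9, delta = -10
P[k] for k < 6: unchanged (A[6] not included)
P[k] for k >= 6: shift by delta = -10
  P[0] = 10 + 0 = 10
  P[1] = 30 + 0 = 30
  P[2] = 22 + 0 = 22
  P[3] = 26 + 0 = 26
  P[4] = 33 + 0 = 33
  P[5] = 43 + 0 = 43
  P[6] = 62 + -10 = 52
  P[7] = 75 + -10 = 65

Answer: [10, 30, 22, 26, 33, 43, 52, 65]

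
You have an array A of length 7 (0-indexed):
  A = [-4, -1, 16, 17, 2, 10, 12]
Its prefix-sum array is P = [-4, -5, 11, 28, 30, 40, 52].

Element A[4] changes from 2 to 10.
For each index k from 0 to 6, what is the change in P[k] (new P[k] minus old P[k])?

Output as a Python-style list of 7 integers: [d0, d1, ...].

Answer: [0, 0, 0, 0, 8, 8, 8]

Derivation:
Element change: A[4] 2 -> 10, delta = 8
For k < 4: P[k] unchanged, delta_P[k] = 0
For k >= 4: P[k] shifts by exactly 8
Delta array: [0, 0, 0, 0, 8, 8, 8]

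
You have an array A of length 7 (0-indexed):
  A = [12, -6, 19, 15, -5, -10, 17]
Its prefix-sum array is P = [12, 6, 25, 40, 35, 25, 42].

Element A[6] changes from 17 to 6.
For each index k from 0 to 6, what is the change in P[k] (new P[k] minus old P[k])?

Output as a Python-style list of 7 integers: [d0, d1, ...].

Element change: A[6] 17 -> 6, delta = -11
For k < 6: P[k] unchanged, delta_P[k] = 0
For k >= 6: P[k] shifts by exactly -11
Delta array: [0, 0, 0, 0, 0, 0, -11]

Answer: [0, 0, 0, 0, 0, 0, -11]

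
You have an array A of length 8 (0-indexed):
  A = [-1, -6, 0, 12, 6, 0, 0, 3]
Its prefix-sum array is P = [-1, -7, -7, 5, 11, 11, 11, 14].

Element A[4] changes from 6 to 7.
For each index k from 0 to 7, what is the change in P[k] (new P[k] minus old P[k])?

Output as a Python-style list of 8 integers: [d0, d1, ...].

Element change: A[4] 6 -> 7, delta = 1
For k < 4: P[k] unchanged, delta_P[k] = 0
For k >= 4: P[k] shifts by exactly 1
Delta array: [0, 0, 0, 0, 1, 1, 1, 1]

Answer: [0, 0, 0, 0, 1, 1, 1, 1]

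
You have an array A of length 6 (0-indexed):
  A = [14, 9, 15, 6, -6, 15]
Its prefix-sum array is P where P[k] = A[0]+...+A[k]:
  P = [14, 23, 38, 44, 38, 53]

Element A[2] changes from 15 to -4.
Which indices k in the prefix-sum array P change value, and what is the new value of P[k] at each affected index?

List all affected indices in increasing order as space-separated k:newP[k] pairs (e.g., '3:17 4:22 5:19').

P[k] = A[0] + ... + A[k]
P[k] includes A[2] iff k >= 2
Affected indices: 2, 3, ..., 5; delta = -19
  P[2]: 38 + -19 = 19
  P[3]: 44 + -19 = 25
  P[4]: 38 + -19 = 19
  P[5]: 53 + -19 = 34

Answer: 2:19 3:25 4:19 5:34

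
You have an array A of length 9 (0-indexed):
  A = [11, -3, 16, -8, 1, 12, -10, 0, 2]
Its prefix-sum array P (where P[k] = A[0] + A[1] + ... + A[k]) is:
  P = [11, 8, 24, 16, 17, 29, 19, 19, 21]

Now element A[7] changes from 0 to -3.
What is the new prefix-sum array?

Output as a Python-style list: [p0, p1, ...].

Answer: [11, 8, 24, 16, 17, 29, 19, 16, 18]

Derivation:
Change: A[7] 0 -> -3, delta = -3
P[k] for k < 7: unchanged (A[7] not included)
P[k] for k >= 7: shift by delta = -3
  P[0] = 11 + 0 = 11
  P[1] = 8 + 0 = 8
  P[2] = 24 + 0 = 24
  P[3] = 16 + 0 = 16
  P[4] = 17 + 0 = 17
  P[5] = 29 + 0 = 29
  P[6] = 19 + 0 = 19
  P[7] = 19 + -3 = 16
  P[8] = 21 + -3 = 18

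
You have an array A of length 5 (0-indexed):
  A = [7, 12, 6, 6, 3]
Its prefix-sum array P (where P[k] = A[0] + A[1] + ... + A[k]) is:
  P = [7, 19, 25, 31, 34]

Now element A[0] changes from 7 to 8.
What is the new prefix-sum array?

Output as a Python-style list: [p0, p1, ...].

Answer: [8, 20, 26, 32, 35]

Derivation:
Change: A[0] 7 -> 8, delta = 1
P[k] for k < 0: unchanged (A[0] not included)
P[k] for k >= 0: shift by delta = 1
  P[0] = 7 + 1 = 8
  P[1] = 19 + 1 = 20
  P[2] = 25 + 1 = 26
  P[3] = 31 + 1 = 32
  P[4] = 34 + 1 = 35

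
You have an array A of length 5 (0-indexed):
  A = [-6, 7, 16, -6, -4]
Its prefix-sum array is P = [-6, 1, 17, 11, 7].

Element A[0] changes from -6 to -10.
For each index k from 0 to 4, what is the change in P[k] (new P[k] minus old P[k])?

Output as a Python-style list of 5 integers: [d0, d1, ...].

Answer: [-4, -4, -4, -4, -4]

Derivation:
Element change: A[0] -6 -> -10, delta = -4
For k < 0: P[k] unchanged, delta_P[k] = 0
For k >= 0: P[k] shifts by exactly -4
Delta array: [-4, -4, -4, -4, -4]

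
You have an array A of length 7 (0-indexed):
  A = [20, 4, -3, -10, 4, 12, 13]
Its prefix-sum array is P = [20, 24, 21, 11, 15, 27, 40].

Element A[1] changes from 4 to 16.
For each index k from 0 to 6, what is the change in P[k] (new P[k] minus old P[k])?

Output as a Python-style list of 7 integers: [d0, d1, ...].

Element change: A[1] 4 -> 16, delta = 12
For k < 1: P[k] unchanged, delta_P[k] = 0
For k >= 1: P[k] shifts by exactly 12
Delta array: [0, 12, 12, 12, 12, 12, 12]

Answer: [0, 12, 12, 12, 12, 12, 12]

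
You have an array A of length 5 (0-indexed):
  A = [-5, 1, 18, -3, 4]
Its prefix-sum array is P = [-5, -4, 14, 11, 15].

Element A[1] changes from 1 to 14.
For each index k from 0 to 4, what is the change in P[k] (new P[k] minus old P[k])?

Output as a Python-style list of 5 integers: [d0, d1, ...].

Element change: A[1] 1 -> 14, delta = 13
For k < 1: P[k] unchanged, delta_P[k] = 0
For k >= 1: P[k] shifts by exactly 13
Delta array: [0, 13, 13, 13, 13]

Answer: [0, 13, 13, 13, 13]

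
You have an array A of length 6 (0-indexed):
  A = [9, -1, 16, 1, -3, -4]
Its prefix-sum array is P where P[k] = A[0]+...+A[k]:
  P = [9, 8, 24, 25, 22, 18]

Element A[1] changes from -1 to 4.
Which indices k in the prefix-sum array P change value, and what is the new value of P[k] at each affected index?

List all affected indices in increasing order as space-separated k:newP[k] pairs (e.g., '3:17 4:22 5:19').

Answer: 1:13 2:29 3:30 4:27 5:23

Derivation:
P[k] = A[0] + ... + A[k]
P[k] includes A[1] iff k >= 1
Affected indices: 1, 2, ..., 5; delta = 5
  P[1]: 8 + 5 = 13
  P[2]: 24 + 5 = 29
  P[3]: 25 + 5 = 30
  P[4]: 22 + 5 = 27
  P[5]: 18 + 5 = 23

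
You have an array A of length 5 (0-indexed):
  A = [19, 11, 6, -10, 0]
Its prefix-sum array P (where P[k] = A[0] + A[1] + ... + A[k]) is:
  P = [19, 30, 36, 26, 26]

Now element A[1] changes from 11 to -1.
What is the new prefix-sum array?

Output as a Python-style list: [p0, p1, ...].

Answer: [19, 18, 24, 14, 14]

Derivation:
Change: A[1] 11 -> -1, delta = -12
P[k] for k < 1: unchanged (A[1] not included)
P[k] for k >= 1: shift by delta = -12
  P[0] = 19 + 0 = 19
  P[1] = 30 + -12 = 18
  P[2] = 36 + -12 = 24
  P[3] = 26 + -12 = 14
  P[4] = 26 + -12 = 14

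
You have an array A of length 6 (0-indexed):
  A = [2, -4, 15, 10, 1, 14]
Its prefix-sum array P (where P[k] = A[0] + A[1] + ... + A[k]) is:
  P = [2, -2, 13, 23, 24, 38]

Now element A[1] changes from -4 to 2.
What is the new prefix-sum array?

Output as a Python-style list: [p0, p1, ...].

Answer: [2, 4, 19, 29, 30, 44]

Derivation:
Change: A[1] -4 -> 2, delta = 6
P[k] for k < 1: unchanged (A[1] not included)
P[k] for k >= 1: shift by delta = 6
  P[0] = 2 + 0 = 2
  P[1] = -2 + 6 = 4
  P[2] = 13 + 6 = 19
  P[3] = 23 + 6 = 29
  P[4] = 24 + 6 = 30
  P[5] = 38 + 6 = 44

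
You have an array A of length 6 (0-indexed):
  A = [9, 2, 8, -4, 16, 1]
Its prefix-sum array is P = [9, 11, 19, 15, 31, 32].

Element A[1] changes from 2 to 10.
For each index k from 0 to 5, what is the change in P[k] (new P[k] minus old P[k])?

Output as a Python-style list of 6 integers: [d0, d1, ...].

Element change: A[1] 2 -> 10, delta = 8
For k < 1: P[k] unchanged, delta_P[k] = 0
For k >= 1: P[k] shifts by exactly 8
Delta array: [0, 8, 8, 8, 8, 8]

Answer: [0, 8, 8, 8, 8, 8]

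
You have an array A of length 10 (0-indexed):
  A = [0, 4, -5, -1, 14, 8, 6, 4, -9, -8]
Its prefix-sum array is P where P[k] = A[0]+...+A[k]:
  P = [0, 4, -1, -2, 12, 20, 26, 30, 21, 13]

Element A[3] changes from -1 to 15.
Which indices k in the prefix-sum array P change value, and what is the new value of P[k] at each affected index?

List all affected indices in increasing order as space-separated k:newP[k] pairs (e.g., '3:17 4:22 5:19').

P[k] = A[0] + ... + A[k]
P[k] includes A[3] iff k >= 3
Affected indices: 3, 4, ..., 9; delta = 16
  P[3]: -2 + 16 = 14
  P[4]: 12 + 16 = 28
  P[5]: 20 + 16 = 36
  P[6]: 26 + 16 = 42
  P[7]: 30 + 16 = 46
  P[8]: 21 + 16 = 37
  P[9]: 13 + 16 = 29

Answer: 3:14 4:28 5:36 6:42 7:46 8:37 9:29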